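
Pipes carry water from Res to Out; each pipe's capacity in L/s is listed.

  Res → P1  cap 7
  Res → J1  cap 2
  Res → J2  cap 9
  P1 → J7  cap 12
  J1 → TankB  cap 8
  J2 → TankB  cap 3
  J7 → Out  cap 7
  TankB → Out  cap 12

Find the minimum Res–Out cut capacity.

12

Augment Res→P1→J7→Out: bottleneck 7, flow now 7.
Augment Res→J1→TankB→Out: bottleneck 2, flow now 9.
Augment Res→J2→TankB→Out: bottleneck 3, flow now 12.
No augmenting path remains; maximum flow = 12.
By max-flow min-cut, the minimum cut capacity equals the max flow.
In the residual graph, reachable from Res: {Res, J2}.
Min-cut edges: Res→P1 (7), Res→J1 (2), J2→TankB (3); capacity 7 + 2 + 3 = 12.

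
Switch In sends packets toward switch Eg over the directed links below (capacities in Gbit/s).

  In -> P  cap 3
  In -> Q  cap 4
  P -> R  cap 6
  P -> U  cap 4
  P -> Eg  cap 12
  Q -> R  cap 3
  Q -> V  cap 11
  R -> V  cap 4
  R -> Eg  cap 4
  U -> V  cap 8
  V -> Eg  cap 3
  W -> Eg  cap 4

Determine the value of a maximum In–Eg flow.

Augment In→P→Eg: bottleneck 3, flow now 3.
Augment In→Q→R→Eg: bottleneck 3, flow now 6.
Augment In→Q→V→Eg: bottleneck 1, flow now 7.
No augmenting path remains; maximum flow = 7.
In the residual graph, reachable from In: {In}.
Min-cut edges: In→P (3), In→Q (4); capacity 3 + 4 = 7.
This cut is saturated, so no flow can exceed 7.

7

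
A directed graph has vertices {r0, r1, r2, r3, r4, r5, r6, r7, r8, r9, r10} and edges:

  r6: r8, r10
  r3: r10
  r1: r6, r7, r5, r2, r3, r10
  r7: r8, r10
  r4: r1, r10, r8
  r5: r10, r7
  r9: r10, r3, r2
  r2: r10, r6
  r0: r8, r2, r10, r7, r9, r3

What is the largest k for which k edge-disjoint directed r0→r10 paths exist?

5

Assign every edge capacity 1; by Menger, the answer equals the max flow.
Path r0→r10 (+1); total 1.
Path r0→r2→r10 (+1); total 2.
Path r0→r3→r10 (+1); total 3.
Path r0→r7→r10 (+1); total 4.
Path r0→r9→r10 (+1); total 5.
No residual r0→r10 path; max flow = 5.
Certifying cut of size 5: {r0→r10, r0→r2, r0→r3, r0→r7, r0→r9}.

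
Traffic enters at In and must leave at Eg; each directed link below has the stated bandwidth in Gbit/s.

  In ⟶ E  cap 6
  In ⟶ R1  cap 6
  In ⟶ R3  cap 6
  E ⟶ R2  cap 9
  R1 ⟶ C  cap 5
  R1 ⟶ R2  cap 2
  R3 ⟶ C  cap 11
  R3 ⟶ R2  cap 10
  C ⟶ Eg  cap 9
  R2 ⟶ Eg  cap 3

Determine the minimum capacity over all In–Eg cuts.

Augment In→E→R2→Eg: bottleneck 3, flow now 3.
Augment In→R1→C→Eg: bottleneck 5, flow now 8.
Augment In→R3→C→Eg: bottleneck 4, flow now 12.
No augmenting path remains; maximum flow = 12.
By max-flow min-cut, the minimum cut capacity equals the max flow.
In the residual graph, reachable from In: {In, E, R1, R3, C, R2}.
Min-cut edges: C→Eg (9), R2→Eg (3); capacity 9 + 3 = 12.

12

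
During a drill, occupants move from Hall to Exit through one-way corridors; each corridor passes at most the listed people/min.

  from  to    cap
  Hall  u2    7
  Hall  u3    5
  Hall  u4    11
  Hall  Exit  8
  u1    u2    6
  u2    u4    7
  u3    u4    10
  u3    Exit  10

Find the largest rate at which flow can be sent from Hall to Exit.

13

Augment Hall→Exit: bottleneck 8, flow now 8.
Augment Hall→u3→Exit: bottleneck 5, flow now 13.
No augmenting path remains; maximum flow = 13.
In the residual graph, reachable from Hall: {Hall, u2, u4}.
Min-cut edges: Hall→u3 (5), Hall→Exit (8); capacity 5 + 8 = 13.
This cut is saturated, so no flow can exceed 13.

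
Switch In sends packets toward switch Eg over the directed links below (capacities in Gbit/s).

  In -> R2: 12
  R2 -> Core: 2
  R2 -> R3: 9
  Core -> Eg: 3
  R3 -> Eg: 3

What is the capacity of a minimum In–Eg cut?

Augment In→R2→Core→Eg: bottleneck 2, flow now 2.
Augment In→R2→R3→Eg: bottleneck 3, flow now 5.
No augmenting path remains; maximum flow = 5.
By max-flow min-cut, the minimum cut capacity equals the max flow.
In the residual graph, reachable from In: {In, R2, R3}.
Min-cut edges: R2→Core (2), R3→Eg (3); capacity 2 + 3 = 5.

5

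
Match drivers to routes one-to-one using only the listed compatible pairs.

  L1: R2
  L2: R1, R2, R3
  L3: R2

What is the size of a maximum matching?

Unit-capacity flow: source→left, listed edges, right→sink; max matching = max flow.
Augmenting path L1→R2 (+1); matched 1.
Augmenting path L2→R1 (+1); matched 2.
No augmenting path remains; maximum matching = 2.
König certificate: {L2, R2} is a vertex cover of size 2 (every listed pair touches it), so no matching can be larger.

2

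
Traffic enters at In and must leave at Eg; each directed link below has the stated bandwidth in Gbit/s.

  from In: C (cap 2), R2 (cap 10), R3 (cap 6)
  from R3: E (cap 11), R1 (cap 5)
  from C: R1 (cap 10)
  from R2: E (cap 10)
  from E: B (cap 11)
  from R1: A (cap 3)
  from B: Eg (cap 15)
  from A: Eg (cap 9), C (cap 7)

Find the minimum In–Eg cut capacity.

14

Augment In→R3→E→B→Eg: bottleneck 6, flow now 6.
Augment In→C→R1→A→Eg: bottleneck 2, flow now 8.
Augment In→R2→E→B→Eg: bottleneck 5, flow now 13.
Augment In→R2→E→R3→R1→A→Eg: bottleneck 1, flow now 14. (uses reverse residual edge)
No augmenting path remains; maximum flow = 14.
By max-flow min-cut, the minimum cut capacity equals the max flow.
In the residual graph, reachable from In: {In, R3, C, R2, E, R1}.
Min-cut edges: E→B (11), R1→A (3); capacity 11 + 3 = 14.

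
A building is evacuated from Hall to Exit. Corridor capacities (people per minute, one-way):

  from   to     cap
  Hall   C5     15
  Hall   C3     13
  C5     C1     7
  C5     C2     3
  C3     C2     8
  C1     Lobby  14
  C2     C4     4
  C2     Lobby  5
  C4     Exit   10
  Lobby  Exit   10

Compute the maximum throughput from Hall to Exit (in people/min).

14

Augment Hall→C5→C1→Lobby→Exit: bottleneck 7, flow now 7.
Augment Hall→C5→C2→C4→Exit: bottleneck 3, flow now 10.
Augment Hall→C3→C2→C4→Exit: bottleneck 1, flow now 11.
Augment Hall→C3→C2→Lobby→Exit: bottleneck 3, flow now 14.
No augmenting path remains; maximum flow = 14.
In the residual graph, reachable from Hall: {Hall, C5, C3, C1, C2, Lobby}.
Min-cut edges: C2→C4 (4), Lobby→Exit (10); capacity 4 + 10 = 14.
This cut is saturated, so no flow can exceed 14.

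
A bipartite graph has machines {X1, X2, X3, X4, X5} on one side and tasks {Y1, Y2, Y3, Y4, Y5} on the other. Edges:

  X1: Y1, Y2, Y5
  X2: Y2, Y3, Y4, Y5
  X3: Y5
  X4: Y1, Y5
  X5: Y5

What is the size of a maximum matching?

4

Unit-capacity flow: source→left, listed edges, right→sink; max matching = max flow.
Augmenting path X1→Y1 (+1); matched 1.
Augmenting path X2→Y2 (+1); matched 2.
Augmenting path X3→Y5 (+1); matched 3.
Augmenting path X4→Y1→X1→Y2→X2→Y3 (+1); matched 4.
No augmenting path remains; maximum matching = 4.
König certificate: {X1, X2, X4, Y5} is a vertex cover of size 4 (every listed pair touches it), so no matching can be larger.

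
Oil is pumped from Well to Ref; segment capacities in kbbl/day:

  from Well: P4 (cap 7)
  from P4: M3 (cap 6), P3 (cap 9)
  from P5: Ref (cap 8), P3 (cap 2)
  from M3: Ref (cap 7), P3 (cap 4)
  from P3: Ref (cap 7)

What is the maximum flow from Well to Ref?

Augment Well→P4→M3→Ref: bottleneck 6, flow now 6.
Augment Well→P4→P3→Ref: bottleneck 1, flow now 7.
No augmenting path remains; maximum flow = 7.
In the residual graph, reachable from Well: {Well}.
Min-cut edges: Well→P4 (7); capacity 7 = 7.
This cut is saturated, so no flow can exceed 7.

7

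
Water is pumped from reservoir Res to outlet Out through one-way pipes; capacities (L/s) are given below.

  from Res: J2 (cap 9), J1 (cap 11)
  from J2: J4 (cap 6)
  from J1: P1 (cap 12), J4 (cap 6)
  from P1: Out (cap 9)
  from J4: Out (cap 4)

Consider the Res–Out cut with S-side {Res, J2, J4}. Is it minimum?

No — its capacity is 15, but the minimum cut has capacity 13.

Given cut capacity: 11 + 4 = 15.
Augment Res→J2→J4→Out: bottleneck 4, flow now 4.
Augment Res→J1→P1→Out: bottleneck 9, flow now 13.
No augmenting path remains; maximum flow = 13.
In the residual graph, reachable from Res: {Res, J2, J1, P1, J4}.
Min-cut edges: P1→Out (9), J4→Out (4); capacity 9 + 4 = 13.
Cut capacity 15 exceeds the max flow 13, so it is not minimum.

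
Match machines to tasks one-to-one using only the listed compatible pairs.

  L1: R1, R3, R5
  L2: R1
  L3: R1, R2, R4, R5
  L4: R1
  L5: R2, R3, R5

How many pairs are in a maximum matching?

4

Unit-capacity flow: source→left, listed edges, right→sink; max matching = max flow.
Augmenting path L1→R1 (+1); matched 1.
Augmenting path L3→R2 (+1); matched 2.
Augmenting path L5→R3 (+1); matched 3.
Augmenting path L2→R1→L1→R5 (+1); matched 4.
No augmenting path remains; maximum matching = 4.
König certificate: {L1, L3, L5, R1} is a vertex cover of size 4 (every listed pair touches it), so no matching can be larger.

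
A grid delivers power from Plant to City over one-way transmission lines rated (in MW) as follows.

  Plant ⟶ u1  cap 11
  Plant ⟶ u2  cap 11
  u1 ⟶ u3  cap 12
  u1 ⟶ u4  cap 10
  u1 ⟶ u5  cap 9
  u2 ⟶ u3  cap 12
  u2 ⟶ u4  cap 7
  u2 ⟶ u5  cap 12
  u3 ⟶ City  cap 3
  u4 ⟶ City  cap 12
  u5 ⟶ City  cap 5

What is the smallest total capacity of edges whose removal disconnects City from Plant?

Augment Plant→u1→u3→City: bottleneck 3, flow now 3.
Augment Plant→u1→u4→City: bottleneck 8, flow now 11.
Augment Plant→u2→u4→City: bottleneck 4, flow now 15.
Augment Plant→u2→u5→City: bottleneck 5, flow now 20.
No augmenting path remains; maximum flow = 20.
By max-flow min-cut, the minimum cut capacity equals the max flow.
In the residual graph, reachable from Plant: {Plant, u1, u2, u3, u4, u5}.
Min-cut edges: u3→City (3), u4→City (12), u5→City (5); capacity 3 + 12 + 5 = 20.

20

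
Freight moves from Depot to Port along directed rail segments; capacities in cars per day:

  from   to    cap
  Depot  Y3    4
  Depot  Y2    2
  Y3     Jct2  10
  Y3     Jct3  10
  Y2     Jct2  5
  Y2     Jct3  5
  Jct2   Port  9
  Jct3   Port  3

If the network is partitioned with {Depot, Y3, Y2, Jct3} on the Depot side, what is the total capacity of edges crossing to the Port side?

Edges leaving {Depot, Y3, Y2, Jct3}: Y3→Jct2 (10), Y2→Jct2 (5), Jct3→Port (3).
Cut capacity = 10 + 5 + 3 = 18.

18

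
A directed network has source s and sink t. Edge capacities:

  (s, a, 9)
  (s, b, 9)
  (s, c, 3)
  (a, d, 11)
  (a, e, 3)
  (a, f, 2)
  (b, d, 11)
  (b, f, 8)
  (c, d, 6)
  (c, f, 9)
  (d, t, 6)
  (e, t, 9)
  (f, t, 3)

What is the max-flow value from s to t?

12

Augment s→a→d→t: bottleneck 6, flow now 6.
Augment s→a→e→t: bottleneck 3, flow now 9.
Augment s→b→f→t: bottleneck 3, flow now 12.
No augmenting path remains; maximum flow = 12.
In the residual graph, reachable from s: {s, a, b, c, d, f}.
Min-cut edges: a→e (3), d→t (6), f→t (3); capacity 3 + 6 + 3 = 12.
This cut is saturated, so no flow can exceed 12.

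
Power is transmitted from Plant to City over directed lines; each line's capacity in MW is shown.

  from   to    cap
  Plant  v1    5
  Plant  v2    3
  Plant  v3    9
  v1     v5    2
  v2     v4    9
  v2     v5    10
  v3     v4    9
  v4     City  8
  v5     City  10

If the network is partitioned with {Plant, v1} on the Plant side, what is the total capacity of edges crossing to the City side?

Edges leaving {Plant, v1}: Plant→v2 (3), Plant→v3 (9), v1→v5 (2).
Cut capacity = 3 + 9 + 2 = 14.

14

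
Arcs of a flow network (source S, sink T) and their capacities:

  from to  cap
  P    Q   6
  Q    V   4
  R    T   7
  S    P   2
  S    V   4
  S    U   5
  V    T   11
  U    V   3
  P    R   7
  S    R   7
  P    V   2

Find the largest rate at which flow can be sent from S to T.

16

Augment S→R→T: bottleneck 7, flow now 7.
Augment S→V→T: bottleneck 4, flow now 11.
Augment S→P→V→T: bottleneck 2, flow now 13.
Augment S→U→V→T: bottleneck 3, flow now 16.
No augmenting path remains; maximum flow = 16.
In the residual graph, reachable from S: {S, U}.
Min-cut edges: S→P (2), S→R (7), S→V (4), U→V (3); capacity 2 + 7 + 4 + 3 = 16.
This cut is saturated, so no flow can exceed 16.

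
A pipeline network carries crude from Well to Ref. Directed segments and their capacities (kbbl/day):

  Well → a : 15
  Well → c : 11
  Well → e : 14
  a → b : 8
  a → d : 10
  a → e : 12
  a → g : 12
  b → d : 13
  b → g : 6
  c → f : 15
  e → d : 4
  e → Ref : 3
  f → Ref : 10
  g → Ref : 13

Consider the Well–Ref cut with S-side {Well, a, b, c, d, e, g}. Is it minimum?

No — its capacity is 31, but the minimum cut has capacity 26.

Given cut capacity: 15 + 3 + 13 = 31.
Augment Well→e→Ref: bottleneck 3, flow now 3.
Augment Well→a→g→Ref: bottleneck 12, flow now 15.
Augment Well→c→f→Ref: bottleneck 10, flow now 25.
Augment Well→a→b→g→Ref: bottleneck 1, flow now 26.
No augmenting path remains; maximum flow = 26.
In the residual graph, reachable from Well: {Well, a, b, c, d, e, f, g}.
Min-cut edges: e→Ref (3), f→Ref (10), g→Ref (13); capacity 3 + 10 + 13 = 26.
Cut capacity 31 exceeds the max flow 26, so it is not minimum.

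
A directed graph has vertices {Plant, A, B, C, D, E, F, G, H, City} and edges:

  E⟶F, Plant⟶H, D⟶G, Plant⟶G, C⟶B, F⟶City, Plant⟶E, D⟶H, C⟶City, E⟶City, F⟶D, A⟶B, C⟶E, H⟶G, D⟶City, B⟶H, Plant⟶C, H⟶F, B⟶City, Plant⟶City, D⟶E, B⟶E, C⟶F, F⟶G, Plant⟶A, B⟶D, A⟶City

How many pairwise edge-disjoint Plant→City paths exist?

5

Assign every edge capacity 1; by Menger, the answer equals the max flow.
Path Plant→City (+1); total 1.
Path Plant→A→City (+1); total 2.
Path Plant→C→City (+1); total 3.
Path Plant→E→City (+1); total 4.
Path Plant→H→F→City (+1); total 5.
No residual Plant→City path; max flow = 5.
Certifying cut of size 5: {Plant→A, Plant→C, Plant→City, Plant→E, Plant→H}.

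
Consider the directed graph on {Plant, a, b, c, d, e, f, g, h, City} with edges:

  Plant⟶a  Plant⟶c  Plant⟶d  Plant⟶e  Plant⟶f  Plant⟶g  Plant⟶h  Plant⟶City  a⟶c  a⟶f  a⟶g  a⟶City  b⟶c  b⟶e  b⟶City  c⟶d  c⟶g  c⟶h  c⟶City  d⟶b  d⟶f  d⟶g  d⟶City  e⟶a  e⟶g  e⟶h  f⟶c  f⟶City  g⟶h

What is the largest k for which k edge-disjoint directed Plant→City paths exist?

Assign every edge capacity 1; by Menger, the answer equals the max flow.
Path Plant→City (+1); total 1.
Path Plant→a→City (+1); total 2.
Path Plant→c→City (+1); total 3.
Path Plant→d→City (+1); total 4.
Path Plant→f→City (+1); total 5.
Path Plant→e→a→c→d→b→City (+1); total 6.
No residual Plant→City path; max flow = 6.
Certifying cut of size 6: {Plant→City, Plant→a, Plant→c, Plant→d, Plant→e, Plant→f}.

6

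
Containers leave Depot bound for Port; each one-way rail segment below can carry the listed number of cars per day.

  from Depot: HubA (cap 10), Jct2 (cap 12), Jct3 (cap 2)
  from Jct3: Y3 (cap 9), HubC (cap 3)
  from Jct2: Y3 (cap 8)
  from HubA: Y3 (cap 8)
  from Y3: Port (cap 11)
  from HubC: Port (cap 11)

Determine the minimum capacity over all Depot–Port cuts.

Augment Depot→Jct3→Y3→Port: bottleneck 2, flow now 2.
Augment Depot→Jct2→Y3→Port: bottleneck 8, flow now 10.
Augment Depot→HubA→Y3→Port: bottleneck 1, flow now 11.
Augment Depot→HubA→Y3→Jct3→HubC→Port: bottleneck 2, flow now 13. (uses reverse residual edge)
No augmenting path remains; maximum flow = 13.
By max-flow min-cut, the minimum cut capacity equals the max flow.
In the residual graph, reachable from Depot: {Depot, Jct2, HubA, Y3}.
Min-cut edges: Depot→Jct3 (2), Y3→Port (11); capacity 2 + 11 = 13.

13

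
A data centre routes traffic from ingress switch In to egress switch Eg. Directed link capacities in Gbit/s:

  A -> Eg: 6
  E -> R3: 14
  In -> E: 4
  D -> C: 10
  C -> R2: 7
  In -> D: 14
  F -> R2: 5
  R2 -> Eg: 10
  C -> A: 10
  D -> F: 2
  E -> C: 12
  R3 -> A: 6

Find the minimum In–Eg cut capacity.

Augment In→D→F→R2→Eg: bottleneck 2, flow now 2.
Augment In→D→C→A→Eg: bottleneck 6, flow now 8.
Augment In→D→C→R2→Eg: bottleneck 4, flow now 12.
Augment In→E→C→R2→Eg: bottleneck 3, flow now 15.
No augmenting path remains; maximum flow = 15.
By max-flow min-cut, the minimum cut capacity equals the max flow.
In the residual graph, reachable from In: {In, D, E, R3, C, A}.
Min-cut edges: D→F (2), C→R2 (7), A→Eg (6); capacity 2 + 7 + 6 = 15.

15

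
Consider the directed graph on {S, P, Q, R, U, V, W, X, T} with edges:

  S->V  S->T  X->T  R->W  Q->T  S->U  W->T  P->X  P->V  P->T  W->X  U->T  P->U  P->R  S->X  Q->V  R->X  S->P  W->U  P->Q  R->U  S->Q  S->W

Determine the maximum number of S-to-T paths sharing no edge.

6

Assign every edge capacity 1; by Menger, the answer equals the max flow.
Path S→T (+1); total 1.
Path S→P→T (+1); total 2.
Path S→Q→T (+1); total 3.
Path S→U→T (+1); total 4.
Path S→W→T (+1); total 5.
Path S→X→T (+1); total 6.
No residual S→T path; max flow = 6.
Certifying cut of size 6: {S→P, S→Q, S→T, S→U, S→W, S→X}.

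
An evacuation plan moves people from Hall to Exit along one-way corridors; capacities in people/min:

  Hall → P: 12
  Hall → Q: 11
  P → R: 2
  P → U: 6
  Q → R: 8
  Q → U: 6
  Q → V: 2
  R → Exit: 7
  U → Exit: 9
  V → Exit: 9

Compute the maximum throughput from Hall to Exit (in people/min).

18

Augment Hall→P→R→Exit: bottleneck 2, flow now 2.
Augment Hall→P→U→Exit: bottleneck 6, flow now 8.
Augment Hall→Q→R→Exit: bottleneck 5, flow now 13.
Augment Hall→Q→U→Exit: bottleneck 3, flow now 16.
Augment Hall→Q→V→Exit: bottleneck 2, flow now 18.
No augmenting path remains; maximum flow = 18.
In the residual graph, reachable from Hall: {Hall, P, Q, R, U}.
Min-cut edges: Q→V (2), R→Exit (7), U→Exit (9); capacity 2 + 7 + 9 = 18.
This cut is saturated, so no flow can exceed 18.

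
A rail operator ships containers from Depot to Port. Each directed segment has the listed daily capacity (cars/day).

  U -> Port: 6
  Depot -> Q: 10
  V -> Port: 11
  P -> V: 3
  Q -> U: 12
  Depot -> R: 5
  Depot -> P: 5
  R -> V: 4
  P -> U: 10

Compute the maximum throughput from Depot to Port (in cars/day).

13

Augment Depot→P→U→Port: bottleneck 5, flow now 5.
Augment Depot→Q→U→Port: bottleneck 1, flow now 6.
Augment Depot→R→V→Port: bottleneck 4, flow now 10.
Augment Depot→Q→U→P→V→Port: bottleneck 3, flow now 13. (uses reverse residual edge)
No augmenting path remains; maximum flow = 13.
In the residual graph, reachable from Depot: {Depot, P, Q, R, U}.
Min-cut edges: P→V (3), R→V (4), U→Port (6); capacity 3 + 4 + 6 = 13.
This cut is saturated, so no flow can exceed 13.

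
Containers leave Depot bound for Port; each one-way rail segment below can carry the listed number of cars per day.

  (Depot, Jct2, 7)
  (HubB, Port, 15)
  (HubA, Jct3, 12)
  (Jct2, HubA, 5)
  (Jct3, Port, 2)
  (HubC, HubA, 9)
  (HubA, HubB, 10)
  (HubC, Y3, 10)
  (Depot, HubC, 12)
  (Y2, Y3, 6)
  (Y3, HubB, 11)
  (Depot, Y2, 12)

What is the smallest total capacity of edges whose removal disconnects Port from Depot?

17

Augment Depot→Jct2→HubA→HubB→Port: bottleneck 5, flow now 5.
Augment Depot→HubC→HubA→HubB→Port: bottleneck 5, flow now 10.
Augment Depot→HubC→HubA→Jct3→Port: bottleneck 2, flow now 12.
Augment Depot→HubC→Y3→HubB→Port: bottleneck 5, flow now 17.
No augmenting path remains; maximum flow = 17.
By max-flow min-cut, the minimum cut capacity equals the max flow.
In the residual graph, reachable from Depot: {Depot, Jct2, HubC, Y2, HubA, Y3, HubB, Jct3}.
Min-cut edges: HubB→Port (15), Jct3→Port (2); capacity 15 + 2 = 17.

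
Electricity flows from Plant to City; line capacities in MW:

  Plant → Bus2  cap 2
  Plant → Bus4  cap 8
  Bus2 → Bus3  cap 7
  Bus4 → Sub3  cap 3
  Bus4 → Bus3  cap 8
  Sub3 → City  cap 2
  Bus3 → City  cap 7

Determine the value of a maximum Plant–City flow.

Augment Plant→Bus2→Bus3→City: bottleneck 2, flow now 2.
Augment Plant→Bus4→Sub3→City: bottleneck 2, flow now 4.
Augment Plant→Bus4→Bus3→City: bottleneck 5, flow now 9.
No augmenting path remains; maximum flow = 9.
In the residual graph, reachable from Plant: {Plant, Bus2, Bus4, Sub3, Bus3}.
Min-cut edges: Sub3→City (2), Bus3→City (7); capacity 2 + 7 = 9.
This cut is saturated, so no flow can exceed 9.

9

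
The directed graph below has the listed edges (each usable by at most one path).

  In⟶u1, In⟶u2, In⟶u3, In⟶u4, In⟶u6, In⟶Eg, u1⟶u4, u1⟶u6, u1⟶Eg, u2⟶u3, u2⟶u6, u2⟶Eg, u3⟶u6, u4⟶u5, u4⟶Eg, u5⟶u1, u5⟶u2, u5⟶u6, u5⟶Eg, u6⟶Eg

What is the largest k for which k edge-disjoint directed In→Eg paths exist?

5

Assign every edge capacity 1; by Menger, the answer equals the max flow.
Path In→Eg (+1); total 1.
Path In→u1→Eg (+1); total 2.
Path In→u2→Eg (+1); total 3.
Path In→u4→Eg (+1); total 4.
Path In→u6→Eg (+1); total 5.
No residual In→Eg path; max flow = 5.
Certifying cut of size 5: {In→Eg, In→u1, In→u2, In→u4, u6→Eg}.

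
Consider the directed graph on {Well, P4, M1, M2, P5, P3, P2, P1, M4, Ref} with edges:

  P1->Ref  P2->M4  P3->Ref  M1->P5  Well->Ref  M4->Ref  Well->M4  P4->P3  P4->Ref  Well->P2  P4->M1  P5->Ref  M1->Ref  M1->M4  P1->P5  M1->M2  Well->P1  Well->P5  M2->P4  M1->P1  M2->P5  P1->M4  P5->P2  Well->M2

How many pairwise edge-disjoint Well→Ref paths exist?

Assign every edge capacity 1; by Menger, the answer equals the max flow.
Path Well→Ref (+1); total 1.
Path Well→P5→Ref (+1); total 2.
Path Well→P1→Ref (+1); total 3.
Path Well→M4→Ref (+1); total 4.
Path Well→M2→P4→Ref (+1); total 5.
No residual Well→Ref path; max flow = 5.
Certifying cut of size 5: {M4→Ref, Well→M2, Well→P1, Well→P5, Well→Ref}.

5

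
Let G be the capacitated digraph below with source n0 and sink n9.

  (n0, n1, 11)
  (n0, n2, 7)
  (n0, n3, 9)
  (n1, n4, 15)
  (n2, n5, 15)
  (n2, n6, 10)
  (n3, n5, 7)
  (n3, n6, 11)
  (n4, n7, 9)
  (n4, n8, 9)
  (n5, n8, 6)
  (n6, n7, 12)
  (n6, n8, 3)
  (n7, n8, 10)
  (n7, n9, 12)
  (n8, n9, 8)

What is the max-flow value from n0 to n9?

20

Augment n0→n1→n4→n7→n9: bottleneck 9, flow now 9.
Augment n0→n1→n4→n8→n9: bottleneck 2, flow now 11.
Augment n0→n2→n5→n8→n9: bottleneck 6, flow now 17.
Augment n0→n2→n6→n7→n9: bottleneck 1, flow now 18.
Augment n0→n3→n6→n7→n9: bottleneck 2, flow now 20.
No augmenting path remains; maximum flow = 20.
In the residual graph, reachable from n0: {n0, n1, n2, n3, n4, n5, n6, n7, n8}.
Min-cut edges: n7→n9 (12), n8→n9 (8); capacity 12 + 8 = 20.
This cut is saturated, so no flow can exceed 20.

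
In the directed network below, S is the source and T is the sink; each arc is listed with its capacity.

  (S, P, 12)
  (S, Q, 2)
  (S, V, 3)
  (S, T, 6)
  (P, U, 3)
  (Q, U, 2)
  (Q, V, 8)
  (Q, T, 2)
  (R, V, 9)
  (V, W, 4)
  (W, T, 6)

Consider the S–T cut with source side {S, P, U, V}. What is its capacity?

12

Edges leaving {S, P, U, V}: S→Q (2), S→T (6), V→W (4).
Cut capacity = 2 + 6 + 4 = 12.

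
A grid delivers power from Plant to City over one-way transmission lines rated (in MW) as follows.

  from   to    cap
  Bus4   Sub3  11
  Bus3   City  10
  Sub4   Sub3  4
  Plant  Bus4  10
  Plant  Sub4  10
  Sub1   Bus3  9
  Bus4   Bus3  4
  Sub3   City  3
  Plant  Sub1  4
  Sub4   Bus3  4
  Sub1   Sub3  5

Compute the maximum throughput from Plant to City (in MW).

Augment Plant→Bus4→Bus3→City: bottleneck 4, flow now 4.
Augment Plant→Bus4→Sub3→City: bottleneck 3, flow now 7.
Augment Plant→Sub4→Bus3→City: bottleneck 4, flow now 11.
Augment Plant→Sub1→Bus3→City: bottleneck 2, flow now 13.
No augmenting path remains; maximum flow = 13.
In the residual graph, reachable from Plant: {Plant, Bus4, Sub4, Sub1, Bus3, Sub3}.
Min-cut edges: Bus3→City (10), Sub3→City (3); capacity 10 + 3 = 13.
This cut is saturated, so no flow can exceed 13.

13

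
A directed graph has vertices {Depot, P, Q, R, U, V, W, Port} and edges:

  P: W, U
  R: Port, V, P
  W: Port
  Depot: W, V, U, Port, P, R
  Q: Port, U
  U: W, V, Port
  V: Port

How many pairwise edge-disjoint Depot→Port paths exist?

5

Assign every edge capacity 1; by Menger, the answer equals the max flow.
Path Depot→Port (+1); total 1.
Path Depot→R→Port (+1); total 2.
Path Depot→U→Port (+1); total 3.
Path Depot→V→Port (+1); total 4.
Path Depot→W→Port (+1); total 5.
No residual Depot→Port path; max flow = 5.
Certifying cut of size 5: {Depot→Port, Depot→R, U→Port, V→Port, W→Port}.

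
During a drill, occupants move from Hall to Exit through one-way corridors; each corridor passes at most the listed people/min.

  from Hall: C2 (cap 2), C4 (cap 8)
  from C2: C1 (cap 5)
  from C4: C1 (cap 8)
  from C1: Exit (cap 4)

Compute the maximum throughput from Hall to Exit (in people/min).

4

Augment Hall→C2→C1→Exit: bottleneck 2, flow now 2.
Augment Hall→C4→C1→Exit: bottleneck 2, flow now 4.
No augmenting path remains; maximum flow = 4.
In the residual graph, reachable from Hall: {Hall, C2, C4, C1}.
Min-cut edges: C1→Exit (4); capacity 4 = 4.
This cut is saturated, so no flow can exceed 4.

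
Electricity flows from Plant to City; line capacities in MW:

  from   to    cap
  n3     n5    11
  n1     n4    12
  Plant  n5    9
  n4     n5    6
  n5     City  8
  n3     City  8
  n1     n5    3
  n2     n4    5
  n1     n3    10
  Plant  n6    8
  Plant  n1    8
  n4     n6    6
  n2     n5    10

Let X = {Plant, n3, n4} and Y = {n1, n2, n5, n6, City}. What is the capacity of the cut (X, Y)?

Edges leaving {Plant, n3, n4}: Plant→n1 (8), Plant→n5 (9), Plant→n6 (8), n3→n5 (11), n3→City (8), n4→n5 (6), n4→n6 (6).
Cut capacity = 8 + 9 + 8 + 11 + 8 + 6 + 6 = 56.

56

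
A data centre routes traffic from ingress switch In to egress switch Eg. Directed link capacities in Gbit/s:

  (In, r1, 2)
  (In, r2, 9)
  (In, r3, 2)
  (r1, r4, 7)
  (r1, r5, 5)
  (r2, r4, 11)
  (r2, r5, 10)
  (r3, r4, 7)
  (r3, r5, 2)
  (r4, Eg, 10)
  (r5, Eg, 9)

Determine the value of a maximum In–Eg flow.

Augment In→r1→r4→Eg: bottleneck 2, flow now 2.
Augment In→r2→r4→Eg: bottleneck 8, flow now 10.
Augment In→r2→r5→Eg: bottleneck 1, flow now 11.
Augment In→r3→r5→Eg: bottleneck 2, flow now 13.
No augmenting path remains; maximum flow = 13.
In the residual graph, reachable from In: {In}.
Min-cut edges: In→r1 (2), In→r2 (9), In→r3 (2); capacity 2 + 9 + 2 = 13.
This cut is saturated, so no flow can exceed 13.

13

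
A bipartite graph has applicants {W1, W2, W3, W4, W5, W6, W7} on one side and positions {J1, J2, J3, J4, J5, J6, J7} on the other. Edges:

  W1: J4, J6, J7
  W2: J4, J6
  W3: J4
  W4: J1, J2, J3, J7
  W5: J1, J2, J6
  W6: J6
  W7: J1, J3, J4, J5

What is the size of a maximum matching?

Unit-capacity flow: source→left, listed edges, right→sink; max matching = max flow.
Augmenting path W1→J4 (+1); matched 1.
Augmenting path W2→J6 (+1); matched 2.
Augmenting path W4→J1 (+1); matched 3.
Augmenting path W5→J2 (+1); matched 4.
Augmenting path W7→J3 (+1); matched 5.
Augmenting path W3→J4→W1→J7 (+1); matched 6.
No augmenting path remains; maximum matching = 6.
König certificate: {W1, W4, W5, W7, J4, J6} is a vertex cover of size 6 (every listed pair touches it), so no matching can be larger.

6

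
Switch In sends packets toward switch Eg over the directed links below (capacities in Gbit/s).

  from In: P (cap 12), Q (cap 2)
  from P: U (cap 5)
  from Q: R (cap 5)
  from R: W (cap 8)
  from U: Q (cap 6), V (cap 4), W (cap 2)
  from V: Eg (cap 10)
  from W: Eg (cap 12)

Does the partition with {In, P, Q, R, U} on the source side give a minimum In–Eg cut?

Given cut capacity: 8 + 4 + 2 = 14.
Augment In→P→U→V→Eg: bottleneck 4, flow now 4.
Augment In→P→U→W→Eg: bottleneck 1, flow now 5.
Augment In→Q→R→W→Eg: bottleneck 2, flow now 7.
No augmenting path remains; maximum flow = 7.
In the residual graph, reachable from In: {In, P}.
Min-cut edges: In→Q (2), P→U (5); capacity 2 + 5 = 7.
Cut capacity 14 exceeds the max flow 7, so it is not minimum.

No — its capacity is 14, but the minimum cut has capacity 7.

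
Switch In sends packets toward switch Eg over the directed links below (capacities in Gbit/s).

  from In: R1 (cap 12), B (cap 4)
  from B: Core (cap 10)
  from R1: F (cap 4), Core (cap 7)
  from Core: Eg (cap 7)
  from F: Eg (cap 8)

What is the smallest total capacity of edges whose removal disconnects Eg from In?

Augment In→B→Core→Eg: bottleneck 4, flow now 4.
Augment In→R1→Core→Eg: bottleneck 3, flow now 7.
Augment In→R1→F→Eg: bottleneck 4, flow now 11.
No augmenting path remains; maximum flow = 11.
By max-flow min-cut, the minimum cut capacity equals the max flow.
In the residual graph, reachable from In: {In, B, R1, Core}.
Min-cut edges: R1→F (4), Core→Eg (7); capacity 4 + 7 = 11.

11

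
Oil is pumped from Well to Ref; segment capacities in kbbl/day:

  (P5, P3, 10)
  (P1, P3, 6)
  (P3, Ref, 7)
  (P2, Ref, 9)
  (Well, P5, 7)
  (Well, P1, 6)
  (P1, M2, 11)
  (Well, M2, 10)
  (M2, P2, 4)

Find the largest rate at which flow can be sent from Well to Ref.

11

Augment Well→P1→P3→Ref: bottleneck 6, flow now 6.
Augment Well→M2→P2→Ref: bottleneck 4, flow now 10.
Augment Well→P5→P3→Ref: bottleneck 1, flow now 11.
No augmenting path remains; maximum flow = 11.
In the residual graph, reachable from Well: {Well, P1, M2, P5, P3}.
Min-cut edges: M2→P2 (4), P3→Ref (7); capacity 4 + 7 = 11.
This cut is saturated, so no flow can exceed 11.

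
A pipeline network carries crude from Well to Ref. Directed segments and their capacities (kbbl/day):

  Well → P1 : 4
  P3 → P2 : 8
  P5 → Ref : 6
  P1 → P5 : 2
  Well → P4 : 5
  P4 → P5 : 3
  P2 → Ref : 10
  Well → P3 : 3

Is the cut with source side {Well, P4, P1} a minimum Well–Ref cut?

Given cut capacity: 3 + 3 + 2 = 8.
Augment Well→P4→P5→Ref: bottleneck 3, flow now 3.
Augment Well→P3→P2→Ref: bottleneck 3, flow now 6.
Augment Well→P1→P5→Ref: bottleneck 2, flow now 8.
No augmenting path remains; maximum flow = 8.
Cut capacity 8 equals the max flow, so it is a minimum cut.

Yes — it is a minimum cut (capacity 8).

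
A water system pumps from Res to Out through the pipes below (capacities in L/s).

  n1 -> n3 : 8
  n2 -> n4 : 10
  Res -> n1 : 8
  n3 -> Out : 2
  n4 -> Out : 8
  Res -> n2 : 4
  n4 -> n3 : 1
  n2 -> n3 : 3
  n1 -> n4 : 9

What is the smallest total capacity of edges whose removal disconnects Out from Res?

10

Augment Res→n1→n3→Out: bottleneck 2, flow now 2.
Augment Res→n1→n4→Out: bottleneck 6, flow now 8.
Augment Res→n2→n4→Out: bottleneck 2, flow now 10.
No augmenting path remains; maximum flow = 10.
By max-flow min-cut, the minimum cut capacity equals the max flow.
In the residual graph, reachable from Res: {Res, n1, n2, n3, n4}.
Min-cut edges: n3→Out (2), n4→Out (8); capacity 2 + 8 = 10.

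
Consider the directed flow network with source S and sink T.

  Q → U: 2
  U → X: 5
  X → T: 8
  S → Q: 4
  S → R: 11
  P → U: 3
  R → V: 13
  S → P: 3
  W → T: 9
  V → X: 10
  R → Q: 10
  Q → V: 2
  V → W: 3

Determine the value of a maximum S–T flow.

11

Augment S→P→U→X→T: bottleneck 3, flow now 3.
Augment S→Q→U→X→T: bottleneck 2, flow now 5.
Augment S→Q→V→W→T: bottleneck 2, flow now 7.
Augment S→R→V→W→T: bottleneck 1, flow now 8.
Augment S→R→V→X→T: bottleneck 3, flow now 11.
No augmenting path remains; maximum flow = 11.
In the residual graph, reachable from S: {S, P, Q, R, U, V, X}.
Min-cut edges: V→W (3), X→T (8); capacity 3 + 8 = 11.
This cut is saturated, so no flow can exceed 11.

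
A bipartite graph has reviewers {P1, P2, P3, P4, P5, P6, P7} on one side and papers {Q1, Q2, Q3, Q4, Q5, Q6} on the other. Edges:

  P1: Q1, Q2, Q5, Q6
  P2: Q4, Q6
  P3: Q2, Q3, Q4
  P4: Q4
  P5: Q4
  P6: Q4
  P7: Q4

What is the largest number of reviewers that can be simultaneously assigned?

4

Unit-capacity flow: source→left, listed edges, right→sink; max matching = max flow.
Augmenting path P1→Q1 (+1); matched 1.
Augmenting path P2→Q4 (+1); matched 2.
Augmenting path P3→Q2 (+1); matched 3.
Augmenting path P4→Q4→P2→Q6 (+1); matched 4.
No augmenting path remains; maximum matching = 4.
König certificate: {P1, P2, P3, Q4} is a vertex cover of size 4 (every listed pair touches it), so no matching can be larger.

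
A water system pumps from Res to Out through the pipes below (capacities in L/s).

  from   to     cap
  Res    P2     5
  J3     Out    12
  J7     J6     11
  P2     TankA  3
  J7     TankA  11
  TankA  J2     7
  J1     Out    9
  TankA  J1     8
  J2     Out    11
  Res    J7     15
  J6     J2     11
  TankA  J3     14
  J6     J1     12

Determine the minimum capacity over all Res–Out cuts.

Augment Res→P2→TankA→J1→Out: bottleneck 3, flow now 3.
Augment Res→J7→J6→J1→Out: bottleneck 6, flow now 9.
Augment Res→J7→J6→J2→Out: bottleneck 5, flow now 14.
Augment Res→J7→TankA→J3→Out: bottleneck 4, flow now 18.
No augmenting path remains; maximum flow = 18.
By max-flow min-cut, the minimum cut capacity equals the max flow.
In the residual graph, reachable from Res: {Res, P2}.
Min-cut edges: Res→J7 (15), P2→TankA (3); capacity 15 + 3 = 18.

18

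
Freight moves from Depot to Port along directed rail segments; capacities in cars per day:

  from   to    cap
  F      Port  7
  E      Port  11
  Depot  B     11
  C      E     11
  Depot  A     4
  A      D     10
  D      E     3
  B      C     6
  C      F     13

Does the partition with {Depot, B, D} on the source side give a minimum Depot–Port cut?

Given cut capacity: 4 + 6 + 3 = 13.
Augment Depot→A→D→E→Port: bottleneck 3, flow now 3.
Augment Depot→B→C→E→Port: bottleneck 6, flow now 9.
No augmenting path remains; maximum flow = 9.
In the residual graph, reachable from Depot: {Depot, A, B, D}.
Min-cut edges: B→C (6), D→E (3); capacity 6 + 3 = 9.
Cut capacity 13 exceeds the max flow 9, so it is not minimum.

No — its capacity is 13, but the minimum cut has capacity 9.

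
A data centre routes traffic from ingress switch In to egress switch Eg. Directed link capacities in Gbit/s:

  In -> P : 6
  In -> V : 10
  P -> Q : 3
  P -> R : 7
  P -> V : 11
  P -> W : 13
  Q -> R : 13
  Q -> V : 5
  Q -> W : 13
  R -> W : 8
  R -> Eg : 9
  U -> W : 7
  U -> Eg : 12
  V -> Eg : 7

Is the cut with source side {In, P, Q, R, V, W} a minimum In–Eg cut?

No — its capacity is 16, but the minimum cut has capacity 13.

Given cut capacity: 9 + 7 = 16.
Augment In→V→Eg: bottleneck 7, flow now 7.
Augment In→P→R→Eg: bottleneck 6, flow now 13.
No augmenting path remains; maximum flow = 13.
In the residual graph, reachable from In: {In, V}.
Min-cut edges: In→P (6), V→Eg (7); capacity 6 + 7 = 13.
Cut capacity 16 exceeds the max flow 13, so it is not minimum.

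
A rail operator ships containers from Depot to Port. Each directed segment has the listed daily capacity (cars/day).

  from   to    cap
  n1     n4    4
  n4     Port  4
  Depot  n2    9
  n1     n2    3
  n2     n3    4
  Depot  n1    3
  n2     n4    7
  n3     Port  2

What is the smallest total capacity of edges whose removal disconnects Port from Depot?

Augment Depot→n1→n4→Port: bottleneck 3, flow now 3.
Augment Depot→n2→n3→Port: bottleneck 2, flow now 5.
Augment Depot→n2→n4→Port: bottleneck 1, flow now 6.
No augmenting path remains; maximum flow = 6.
By max-flow min-cut, the minimum cut capacity equals the max flow.
In the residual graph, reachable from Depot: {Depot, n1, n2, n3, n4}.
Min-cut edges: n3→Port (2), n4→Port (4); capacity 2 + 4 = 6.

6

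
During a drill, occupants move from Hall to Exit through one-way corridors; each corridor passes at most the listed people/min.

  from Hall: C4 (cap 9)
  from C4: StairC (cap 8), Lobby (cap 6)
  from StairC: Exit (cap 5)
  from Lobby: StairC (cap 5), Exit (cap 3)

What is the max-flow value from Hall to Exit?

8

Augment Hall→C4→StairC→Exit: bottleneck 5, flow now 5.
Augment Hall→C4→Lobby→Exit: bottleneck 3, flow now 8.
No augmenting path remains; maximum flow = 8.
In the residual graph, reachable from Hall: {Hall, C4, StairC, Lobby}.
Min-cut edges: StairC→Exit (5), Lobby→Exit (3); capacity 5 + 3 = 8.
This cut is saturated, so no flow can exceed 8.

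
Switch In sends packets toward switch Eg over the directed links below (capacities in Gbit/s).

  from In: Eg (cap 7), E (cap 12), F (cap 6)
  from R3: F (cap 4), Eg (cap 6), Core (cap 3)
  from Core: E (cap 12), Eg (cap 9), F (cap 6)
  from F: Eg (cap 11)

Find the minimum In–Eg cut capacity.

13

Augment In→Eg: bottleneck 7, flow now 7.
Augment In→F→Eg: bottleneck 6, flow now 13.
No augmenting path remains; maximum flow = 13.
By max-flow min-cut, the minimum cut capacity equals the max flow.
In the residual graph, reachable from In: {In, E}.
Min-cut edges: In→F (6), In→Eg (7); capacity 6 + 7 = 13.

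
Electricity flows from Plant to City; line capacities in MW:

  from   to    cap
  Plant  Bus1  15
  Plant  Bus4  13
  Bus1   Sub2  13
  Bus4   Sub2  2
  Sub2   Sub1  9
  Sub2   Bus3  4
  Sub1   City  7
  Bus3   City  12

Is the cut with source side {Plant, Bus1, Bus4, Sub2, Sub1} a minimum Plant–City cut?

Yes — it is a minimum cut (capacity 11).

Given cut capacity: 4 + 7 = 11.
Augment Plant→Bus1→Sub2→Sub1→City: bottleneck 7, flow now 7.
Augment Plant→Bus1→Sub2→Bus3→City: bottleneck 4, flow now 11.
No augmenting path remains; maximum flow = 11.
Cut capacity 11 equals the max flow, so it is a minimum cut.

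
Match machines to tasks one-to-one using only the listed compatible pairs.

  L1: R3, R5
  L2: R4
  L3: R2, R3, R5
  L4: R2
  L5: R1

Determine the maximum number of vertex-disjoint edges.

Unit-capacity flow: source→left, listed edges, right→sink; max matching = max flow.
Augmenting path L1→R3 (+1); matched 1.
Augmenting path L2→R4 (+1); matched 2.
Augmenting path L3→R2 (+1); matched 3.
Augmenting path L5→R1 (+1); matched 4.
Augmenting path L4→R2→L3→R5 (+1); matched 5.
No augmenting path remains; maximum matching = 5.
König certificate: {L1, L2, L3, L4, L5} is a vertex cover of size 5 (every listed pair touches it), so no matching can be larger.

5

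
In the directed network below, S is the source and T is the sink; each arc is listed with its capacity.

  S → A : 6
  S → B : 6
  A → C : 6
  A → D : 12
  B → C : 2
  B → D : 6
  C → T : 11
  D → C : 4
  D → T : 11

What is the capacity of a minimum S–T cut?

Augment S→A→C→T: bottleneck 6, flow now 6.
Augment S→B→C→T: bottleneck 2, flow now 8.
Augment S→B→D→T: bottleneck 4, flow now 12.
No augmenting path remains; maximum flow = 12.
By max-flow min-cut, the minimum cut capacity equals the max flow.
In the residual graph, reachable from S: {S}.
Min-cut edges: S→A (6), S→B (6); capacity 6 + 6 = 12.

12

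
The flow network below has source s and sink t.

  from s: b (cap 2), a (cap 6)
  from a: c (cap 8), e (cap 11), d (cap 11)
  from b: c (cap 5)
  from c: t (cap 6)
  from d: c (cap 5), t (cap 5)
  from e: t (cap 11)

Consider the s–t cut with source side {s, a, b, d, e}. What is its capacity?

34

Edges leaving {s, a, b, d, e}: a→c (8), b→c (5), d→c (5), d→t (5), e→t (11).
Cut capacity = 8 + 5 + 5 + 5 + 11 = 34.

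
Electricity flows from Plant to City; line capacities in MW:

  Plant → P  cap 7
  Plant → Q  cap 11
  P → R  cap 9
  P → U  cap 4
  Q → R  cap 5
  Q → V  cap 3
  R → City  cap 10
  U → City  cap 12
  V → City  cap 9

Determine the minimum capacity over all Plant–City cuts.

15

Augment Plant→P→R→City: bottleneck 7, flow now 7.
Augment Plant→Q→R→City: bottleneck 3, flow now 10.
Augment Plant→Q→V→City: bottleneck 3, flow now 13.
Augment Plant→Q→R→P→U→City: bottleneck 2, flow now 15. (uses reverse residual edge)
No augmenting path remains; maximum flow = 15.
By max-flow min-cut, the minimum cut capacity equals the max flow.
In the residual graph, reachable from Plant: {Plant, Q}.
Min-cut edges: Plant→P (7), Q→R (5), Q→V (3); capacity 7 + 5 + 3 = 15.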